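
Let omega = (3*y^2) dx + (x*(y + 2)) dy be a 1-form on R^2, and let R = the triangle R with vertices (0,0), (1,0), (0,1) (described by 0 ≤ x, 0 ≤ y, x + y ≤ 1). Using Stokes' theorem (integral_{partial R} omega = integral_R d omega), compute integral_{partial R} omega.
integral_(partial R) omega = 1/6

Stokes: integral_partial_R omega = integral_R d omega with d omega = (∂Q/∂x - ∂P/∂y) dx ∧ dy.
  ∂Q/∂x = y + 2
  ∂P/∂y = 6*y
  integrand = ∂Q/∂x - ∂P/∂y = 2 - 5*y.
Integrating over R: integral_0^1 integral_0^{1-x} (2 - 5*y) dy dx = 1/6.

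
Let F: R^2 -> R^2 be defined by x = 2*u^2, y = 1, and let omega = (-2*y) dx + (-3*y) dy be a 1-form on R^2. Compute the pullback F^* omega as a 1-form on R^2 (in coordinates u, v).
F^* omega = (-8*u) du

Using F^*(f dg) = (f ∘ F) d(g ∘ F), substitute each coordinate x_i by F_i(u, v) in f_i, and replace dx_i by d F_i = (∂F_i/∂u) du + (∂F_i/∂v) dv.
  For the x component: f_1(F) = -2; d F_1 = (4*u) du + (0) dv
  For the y component: f_2(F) = -3; d F_2 = (0) du + (0) dv
Combining and collecting du, dv coefficients:
  coeff of du: -8*u
  coeff of dv: 0
F^* omega = (-8*u) du.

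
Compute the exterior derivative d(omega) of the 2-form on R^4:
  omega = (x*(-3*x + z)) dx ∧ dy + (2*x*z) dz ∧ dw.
d(omega) = (x) dx ∧ dy ∧ dz + (2*z) dx ∧ dz ∧ dw

For a 2-form omega = sum_{i<j} g_{ij} dx_i ∧ dx_j, the exterior derivative is
  d(omega) = sum_{i<j} d(g_{ij}) ∧ dx_i ∧ dx_j = sum_{i<j, k} (∂g_{ij}/∂x_k) dx_k ∧ dx_i ∧ dx_j.
Expand each term, using dx_k ∧ dx_i ∧ dx_j = sgn(permutation) dx_{(a)} ∧ dx_{(b)} ∧ dx_{(c)} with (a < b < c) sorted:
  d(x*(-3*x + z)) includes (∂/∂z)(x*(-3*x + z)) dz = (x) dz, which multiplied by dx ∧ dy gives (x) dx ∧ dy ∧ dz
  d(2*x*z) includes (∂/∂x)(2*x*z) dx = (2*z) dx, which multiplied by dz ∧ dw gives (2*z) dx ∧ dz ∧ dw
Collecting like 3-forms: d(omega) = (x) dx ∧ dy ∧ dz + (2*z) dx ∧ dz ∧ dw.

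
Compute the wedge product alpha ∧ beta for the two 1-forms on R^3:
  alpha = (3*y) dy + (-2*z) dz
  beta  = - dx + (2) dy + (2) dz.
alpha ∧ beta = (3*y) dx ∧ dy + (6*y + 4*z) dy ∧ dz + (-2*z) dx ∧ dz

Distribute the wedge, using dx_i ∧ dx_j = -dx_j ∧ dx_i and dx_i ∧ dx_i = 0. For each pair (i, j) with i < j, the coefficient of dx_i ∧ dx_j in alpha ∧ beta is (alpha_i * beta_j - alpha_j * beta_i). Collecting: alpha ∧ beta = (3*y) dx ∧ dy + (6*y + 4*z) dy ∧ dz + (-2*z) dx ∧ dz.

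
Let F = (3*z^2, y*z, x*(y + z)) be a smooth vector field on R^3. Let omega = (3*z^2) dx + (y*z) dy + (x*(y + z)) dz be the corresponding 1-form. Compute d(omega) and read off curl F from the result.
d(omega) = (x - y) dy ∧ dz + (-y + 5*z) dz ∧ dx + (0) dx ∧ dy; curl F = (x - y, -y + 5*z, 0)

d omega = sum_{i<j} (∂f_j/∂x_i - ∂f_i/∂x_j) dx_i ∧ dx_j. Under the identification (dy ∧ dz, dz ∧ dx, dx ∧ dy) ↔ (e_x, e_y, e_z), the coefficients are exactly the components of curl F. Compute:
  ∂R/∂y - ∂Q/∂z = (x) - (y) = x - y
  ∂P/∂z - ∂R/∂x = (6*z) - (y + z) = -y + 5*z
  ∂Q/∂x - ∂P/∂y = (0) - (0) = 0.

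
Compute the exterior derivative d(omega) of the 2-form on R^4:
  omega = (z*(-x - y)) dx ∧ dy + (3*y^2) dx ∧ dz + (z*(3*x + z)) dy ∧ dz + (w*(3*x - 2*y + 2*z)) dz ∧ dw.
d(omega) = (-x - 7*y + 3*z) dx ∧ dy ∧ dz + (3*w) dx ∧ dz ∧ dw + (-2*w) dy ∧ dz ∧ dw

For a 2-form omega = sum_{i<j} g_{ij} dx_i ∧ dx_j, the exterior derivative is
  d(omega) = sum_{i<j} d(g_{ij}) ∧ dx_i ∧ dx_j = sum_{i<j, k} (∂g_{ij}/∂x_k) dx_k ∧ dx_i ∧ dx_j.
Expand each term, using dx_k ∧ dx_i ∧ dx_j = sgn(permutation) dx_{(a)} ∧ dx_{(b)} ∧ dx_{(c)} with (a < b < c) sorted:
  d(z*(-x - y)) includes (∂/∂z)(z*(-x - y)) dz = (-x - y) dz, which multiplied by dx ∧ dy gives (-x - y) dx ∧ dy ∧ dz
  d(3*y^2) includes (∂/∂y)(3*y^2) dy = (6*y) dy, which multiplied by dx ∧ dz gives (-6*y) dx ∧ dy ∧ dz
  d(z*(3*x + z)) includes (∂/∂x)(z*(3*x + z)) dx = (3*z) dx, which multiplied by dy ∧ dz gives (3*z) dx ∧ dy ∧ dz
  d(w*(3*x - 2*y + 2*z)) includes (∂/∂x)(w*(3*x - 2*y + 2*z)) dx = (3*w) dx, which multiplied by dz ∧ dw gives (3*w) dx ∧ dz ∧ dw
  d(w*(3*x - 2*y + 2*z)) includes (∂/∂y)(w*(3*x - 2*y + 2*z)) dy = (-2*w) dy, which multiplied by dz ∧ dw gives (-2*w) dy ∧ dz ∧ dw
Collecting like 3-forms: d(omega) = (-x - 7*y + 3*z) dx ∧ dy ∧ dz + (3*w) dx ∧ dz ∧ dw + (-2*w) dy ∧ dz ∧ dw.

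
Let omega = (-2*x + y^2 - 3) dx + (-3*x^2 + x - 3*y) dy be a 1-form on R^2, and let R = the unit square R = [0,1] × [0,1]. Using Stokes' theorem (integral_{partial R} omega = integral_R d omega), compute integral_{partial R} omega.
integral_(partial R) omega = -3

Stokes: integral_partial_R omega = integral_R d omega with d omega = (∂Q/∂x - ∂P/∂y) dx ∧ dy.
  ∂Q/∂x = 1 - 6*x
  ∂P/∂y = 2*y
  integrand = ∂Q/∂x - ∂P/∂y = -6*x - 2*y + 1.
Integrating over R: integral_0^1 integral_0^1 (-6*x - 2*y + 1) dx dy = -3.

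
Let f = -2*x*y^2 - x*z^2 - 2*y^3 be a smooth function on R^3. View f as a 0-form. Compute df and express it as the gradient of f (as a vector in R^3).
df = (-2*y^2 - z^2) dx + (2*y*(-2*x - 3*y)) dy + (-2*x*z) dz; grad f = (-2*y^2 - z^2, 2*y*(-2*x - 3*y), -2*x*z)

For a 0-form f, d f = (∂f/∂x) dx + (∂f/∂y) dy + (∂f/∂z) dz. The components of the vector representation are exactly the entries of grad f in Cartesian coordinates:
  ∂f/∂x = -2*y^2 - z^2
  ∂f/∂y = 2*y*(-2*x - 3*y)
  ∂f/∂z = -2*x*z.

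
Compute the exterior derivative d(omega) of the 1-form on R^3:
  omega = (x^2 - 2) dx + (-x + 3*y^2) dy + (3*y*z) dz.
d(omega) = (-1) dx ∧ dy + (3*z) dy ∧ dz

For a 1-form omega = sum_i f_i dx_i, the exterior derivative is
  d(omega) = sum_{i < j} (∂f_j/∂x_i - ∂f_i/∂x_j) dx_i ∧ dx_j.
  coefficient of dx ∧ dy: ∂f_2/∂x - ∂f_1/∂y = ∂(-x + 3*y^2)/∂x - ∂(x^2 - 2)/∂y = -1
  coefficient of dy ∧ dz: ∂f_3/∂y - ∂f_2/∂z = ∂(3*y*z)/∂y - ∂(-x + 3*y^2)/∂z = 3*z
Assembling: d(omega) = (-1) dx ∧ dy + (3*z) dy ∧ dz.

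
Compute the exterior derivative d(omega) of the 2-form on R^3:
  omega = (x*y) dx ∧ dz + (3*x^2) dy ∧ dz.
d(omega) = (5*x) dx ∧ dy ∧ dz

For a 2-form omega = sum_{i<j} g_{ij} dx_i ∧ dx_j, the exterior derivative is
  d(omega) = sum_{i<j} d(g_{ij}) ∧ dx_i ∧ dx_j = sum_{i<j, k} (∂g_{ij}/∂x_k) dx_k ∧ dx_i ∧ dx_j.
Expand each term, using dx_k ∧ dx_i ∧ dx_j = sgn(permutation) dx_{(a)} ∧ dx_{(b)} ∧ dx_{(c)} with (a < b < c) sorted:
  d(x*y) includes (∂/∂y)(x*y) dy = (x) dy, which multiplied by dx ∧ dz gives (-x) dx ∧ dy ∧ dz
  d(3*x^2) includes (∂/∂x)(3*x^2) dx = (6*x) dx, which multiplied by dy ∧ dz gives (6*x) dx ∧ dy ∧ dz
Collecting like 3-forms: d(omega) = (5*x) dx ∧ dy ∧ dz.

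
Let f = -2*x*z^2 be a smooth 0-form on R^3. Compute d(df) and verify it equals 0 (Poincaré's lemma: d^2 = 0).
d(df) = 0

Step 1: df = sum_i (∂f/∂x_i) dx_i = (-2*z^2) dx + (0) dy + (-4*x*z) dz.
Step 2: Apply d again. Using the 1-form formula, the coefficient of dx ∧ dy in d(df) is ∂^2 f/∂x ∂y - ∂^2 f/∂y ∂x = (0) - (0) = 0 (equality of mixed partials for smooth f).
Similarly for dx ∧ dz and dy ∧ dz — all coefficients vanish. So d(df) = 0.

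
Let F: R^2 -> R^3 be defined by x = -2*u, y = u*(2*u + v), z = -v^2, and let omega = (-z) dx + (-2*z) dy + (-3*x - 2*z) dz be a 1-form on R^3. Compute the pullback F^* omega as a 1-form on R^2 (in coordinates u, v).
F^* omega = (2*v^2*(4*u + v - 1)) du + (2*v*(u*v - 6*u - 2*v^2)) dv

Using F^*(f dg) = (f ∘ F) d(g ∘ F), substitute each coordinate x_i by F_i(u, v) in f_i, and replace dx_i by d F_i = (∂F_i/∂u) du + (∂F_i/∂v) dv.
  For the x component: f_1(F) = v^2; d F_1 = (-2) du + (0) dv
  For the y component: f_2(F) = 2*v^2; d F_2 = (4*u + v) du + (u) dv
  For the z component: f_3(F) = 6*u + 2*v^2; d F_3 = (0) du + (-2*v) dv
Combining and collecting du, dv coefficients:
  coeff of du: 2*v^2*(4*u + v - 1)
  coeff of dv: 2*v*(u*v - 6*u - 2*v^2)
F^* omega = (2*v^2*(4*u + v - 1)) du + (2*v*(u*v - 6*u - 2*v^2)) dv.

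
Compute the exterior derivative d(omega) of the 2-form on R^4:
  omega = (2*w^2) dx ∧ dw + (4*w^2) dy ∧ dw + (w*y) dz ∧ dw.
d(omega) = (w) dy ∧ dz ∧ dw

For a 2-form omega = sum_{i<j} g_{ij} dx_i ∧ dx_j, the exterior derivative is
  d(omega) = sum_{i<j} d(g_{ij}) ∧ dx_i ∧ dx_j = sum_{i<j, k} (∂g_{ij}/∂x_k) dx_k ∧ dx_i ∧ dx_j.
Expand each term, using dx_k ∧ dx_i ∧ dx_j = sgn(permutation) dx_{(a)} ∧ dx_{(b)} ∧ dx_{(c)} with (a < b < c) sorted:
  d(w*y) includes (∂/∂y)(w*y) dy = (w) dy, which multiplied by dz ∧ dw gives (w) dy ∧ dz ∧ dw
Collecting like 3-forms: d(omega) = (w) dy ∧ dz ∧ dw.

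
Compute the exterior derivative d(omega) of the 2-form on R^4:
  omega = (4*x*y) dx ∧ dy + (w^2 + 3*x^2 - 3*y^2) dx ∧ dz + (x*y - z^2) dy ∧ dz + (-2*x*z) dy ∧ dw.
d(omega) = (7*y) dx ∧ dy ∧ dz + (2*w) dx ∧ dz ∧ dw + (-2*z) dx ∧ dy ∧ dw + (2*x) dy ∧ dz ∧ dw

For a 2-form omega = sum_{i<j} g_{ij} dx_i ∧ dx_j, the exterior derivative is
  d(omega) = sum_{i<j} d(g_{ij}) ∧ dx_i ∧ dx_j = sum_{i<j, k} (∂g_{ij}/∂x_k) dx_k ∧ dx_i ∧ dx_j.
Expand each term, using dx_k ∧ dx_i ∧ dx_j = sgn(permutation) dx_{(a)} ∧ dx_{(b)} ∧ dx_{(c)} with (a < b < c) sorted:
  d(w^2 + 3*x^2 - 3*y^2) includes (∂/∂y)(w^2 + 3*x^2 - 3*y^2) dy = (-6*y) dy, which multiplied by dx ∧ dz gives (6*y) dx ∧ dy ∧ dz
  d(w^2 + 3*x^2 - 3*y^2) includes (∂/∂w)(w^2 + 3*x^2 - 3*y^2) dw = (2*w) dw, which multiplied by dx ∧ dz gives (2*w) dx ∧ dz ∧ dw
  d(x*y - z^2) includes (∂/∂x)(x*y - z^2) dx = (y) dx, which multiplied by dy ∧ dz gives (y) dx ∧ dy ∧ dz
  d(-2*x*z) includes (∂/∂x)(-2*x*z) dx = (-2*z) dx, which multiplied by dy ∧ dw gives (-2*z) dx ∧ dy ∧ dw
  d(-2*x*z) includes (∂/∂z)(-2*x*z) dz = (-2*x) dz, which multiplied by dy ∧ dw gives (2*x) dy ∧ dz ∧ dw
Collecting like 3-forms: d(omega) = (7*y) dx ∧ dy ∧ dz + (2*w) dx ∧ dz ∧ dw + (-2*z) dx ∧ dy ∧ dw + (2*x) dy ∧ dz ∧ dw.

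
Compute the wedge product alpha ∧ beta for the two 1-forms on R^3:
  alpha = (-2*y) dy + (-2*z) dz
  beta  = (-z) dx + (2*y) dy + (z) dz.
alpha ∧ beta = (-2*y*z) dx ∧ dy + (2*y*z) dy ∧ dz + (-2*z^2) dx ∧ dz

Distribute the wedge, using dx_i ∧ dx_j = -dx_j ∧ dx_i and dx_i ∧ dx_i = 0. For each pair (i, j) with i < j, the coefficient of dx_i ∧ dx_j in alpha ∧ beta is (alpha_i * beta_j - alpha_j * beta_i). Collecting: alpha ∧ beta = (-2*y*z) dx ∧ dy + (2*y*z) dy ∧ dz + (-2*z^2) dx ∧ dz.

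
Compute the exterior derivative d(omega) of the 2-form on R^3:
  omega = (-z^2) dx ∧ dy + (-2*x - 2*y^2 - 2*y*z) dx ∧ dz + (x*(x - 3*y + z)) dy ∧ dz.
d(omega) = (2*x + y + z) dx ∧ dy ∧ dz

For a 2-form omega = sum_{i<j} g_{ij} dx_i ∧ dx_j, the exterior derivative is
  d(omega) = sum_{i<j} d(g_{ij}) ∧ dx_i ∧ dx_j = sum_{i<j, k} (∂g_{ij}/∂x_k) dx_k ∧ dx_i ∧ dx_j.
Expand each term, using dx_k ∧ dx_i ∧ dx_j = sgn(permutation) dx_{(a)} ∧ dx_{(b)} ∧ dx_{(c)} with (a < b < c) sorted:
  d(-z^2) includes (∂/∂z)(-z^2) dz = (-2*z) dz, which multiplied by dx ∧ dy gives (-2*z) dx ∧ dy ∧ dz
  d(-2*x - 2*y^2 - 2*y*z) includes (∂/∂y)(-2*x - 2*y^2 - 2*y*z) dy = (-4*y - 2*z) dy, which multiplied by dx ∧ dz gives (4*y + 2*z) dx ∧ dy ∧ dz
  d(x*(x - 3*y + z)) includes (∂/∂x)(x*(x - 3*y + z)) dx = (2*x - 3*y + z) dx, which multiplied by dy ∧ dz gives (2*x - 3*y + z) dx ∧ dy ∧ dz
Collecting like 3-forms: d(omega) = (2*x + y + z) dx ∧ dy ∧ dz.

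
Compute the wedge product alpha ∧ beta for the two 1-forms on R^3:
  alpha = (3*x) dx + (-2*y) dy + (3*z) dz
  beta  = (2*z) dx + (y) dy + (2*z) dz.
alpha ∧ beta = (y*(3*x + 4*z)) dx ∧ dy + (6*z*(x - z)) dx ∧ dz + (-7*y*z) dy ∧ dz

Distribute the wedge, using dx_i ∧ dx_j = -dx_j ∧ dx_i and dx_i ∧ dx_i = 0. For each pair (i, j) with i < j, the coefficient of dx_i ∧ dx_j in alpha ∧ beta is (alpha_i * beta_j - alpha_j * beta_i). Collecting: alpha ∧ beta = (y*(3*x + 4*z)) dx ∧ dy + (6*z*(x - z)) dx ∧ dz + (-7*y*z) dy ∧ dz.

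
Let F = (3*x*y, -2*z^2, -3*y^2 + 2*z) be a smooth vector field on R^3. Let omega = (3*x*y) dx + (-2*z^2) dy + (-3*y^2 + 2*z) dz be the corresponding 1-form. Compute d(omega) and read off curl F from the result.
d(omega) = (-6*y + 4*z) dy ∧ dz + (0) dz ∧ dx + (-3*x) dx ∧ dy; curl F = (-6*y + 4*z, 0, -3*x)

d omega = sum_{i<j} (∂f_j/∂x_i - ∂f_i/∂x_j) dx_i ∧ dx_j. Under the identification (dy ∧ dz, dz ∧ dx, dx ∧ dy) ↔ (e_x, e_y, e_z), the coefficients are exactly the components of curl F. Compute:
  ∂R/∂y - ∂Q/∂z = (-6*y) - (-4*z) = -6*y + 4*z
  ∂P/∂z - ∂R/∂x = (0) - (0) = 0
  ∂Q/∂x - ∂P/∂y = (0) - (3*x) = -3*x.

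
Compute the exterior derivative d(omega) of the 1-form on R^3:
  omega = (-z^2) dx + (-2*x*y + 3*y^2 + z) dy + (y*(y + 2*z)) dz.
d(omega) = (-2*y) dx ∧ dy + (2*z) dx ∧ dz + (2*y + 2*z - 1) dy ∧ dz

For a 1-form omega = sum_i f_i dx_i, the exterior derivative is
  d(omega) = sum_{i < j} (∂f_j/∂x_i - ∂f_i/∂x_j) dx_i ∧ dx_j.
  coefficient of dx ∧ dy: ∂f_2/∂x - ∂f_1/∂y = ∂(-2*x*y + 3*y^2 + z)/∂x - ∂(-z^2)/∂y = -2*y
  coefficient of dx ∧ dz: ∂f_3/∂x - ∂f_1/∂z = ∂(y*(y + 2*z))/∂x - ∂(-z^2)/∂z = 2*z
  coefficient of dy ∧ dz: ∂f_3/∂y - ∂f_2/∂z = ∂(y*(y + 2*z))/∂y - ∂(-2*x*y + 3*y^2 + z)/∂z = 2*y + 2*z - 1
Assembling: d(omega) = (-2*y) dx ∧ dy + (2*z) dx ∧ dz + (2*y + 2*z - 1) dy ∧ dz.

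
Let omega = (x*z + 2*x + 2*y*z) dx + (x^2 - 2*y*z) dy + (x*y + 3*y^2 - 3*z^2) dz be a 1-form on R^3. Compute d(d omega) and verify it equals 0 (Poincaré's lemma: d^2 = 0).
d(d omega) = 0

Step 1: d omega = sum_{i<j} (∂f_j/∂x_i - ∂f_i/∂x_j) dx_i ∧ dx_j:
  coeff of dx ∧ dy: 2*x - 2*z
  coeff of dx ∧ dz: -x - y
  coeff of dy ∧ dz: x + 8*y
Step 2: Apply d again to each 2-form coefficient. The only possible 3-form in R^3 is dx ∧ dy ∧ dz, with coefficient
  ∂(coeff of dy∧dz)/∂x - ∂(coeff of dx∧dz)/∂y + ∂(coeff of dx∧dy)/∂z
  = ∂/∂x (x + 8*y) - ∂/∂y (-x - y) + ∂/∂z (2*x - 2*z).
Each of these terms simplifies to sums of mixed partials that cancel in pairs. The result is 0 (by equality of mixed partials for smooth functions — Schwarz / Clairaut).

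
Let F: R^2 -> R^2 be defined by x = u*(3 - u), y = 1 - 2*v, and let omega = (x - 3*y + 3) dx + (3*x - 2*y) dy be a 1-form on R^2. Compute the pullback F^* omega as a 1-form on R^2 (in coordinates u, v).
F^* omega = (2*u^3 - 9*u^2 - 12*u*v + 9*u + 18*v) du + (6*u^2 - 18*u - 8*v + 4) dv

Using F^*(f dg) = (f ∘ F) d(g ∘ F), substitute each coordinate x_i by F_i(u, v) in f_i, and replace dx_i by d F_i = (∂F_i/∂u) du + (∂F_i/∂v) dv.
  For the x component: f_1(F) = -u^2 + 3*u + 6*v; d F_1 = (3 - 2*u) du + (0) dv
  For the y component: f_2(F) = -3*u^2 + 9*u + 4*v - 2; d F_2 = (0) du + (-2) dv
Combining and collecting du, dv coefficients:
  coeff of du: 2*u^3 - 9*u^2 - 12*u*v + 9*u + 18*v
  coeff of dv: 6*u^2 - 18*u - 8*v + 4
F^* omega = (2*u^3 - 9*u^2 - 12*u*v + 9*u + 18*v) du + (6*u^2 - 18*u - 8*v + 4) dv.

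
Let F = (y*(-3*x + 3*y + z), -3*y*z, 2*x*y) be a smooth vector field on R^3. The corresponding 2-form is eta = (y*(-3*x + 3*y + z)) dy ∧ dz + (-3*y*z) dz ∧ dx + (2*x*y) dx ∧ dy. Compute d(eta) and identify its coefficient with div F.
d(eta) = (-3*y - 3*z) dx ∧ dy ∧ dz; div F = -3*y - 3*z

For a 2-form in R^3 of the form above, applying d gives a 3-form with coefficient ∂P/∂x + ∂Q/∂y + ∂R/∂z:
  ∂P/∂x = -3*y
  ∂Q/∂y = -3*z
  ∂R/∂z = 0
Sum = -3*y - 3*z, which is exactly div F.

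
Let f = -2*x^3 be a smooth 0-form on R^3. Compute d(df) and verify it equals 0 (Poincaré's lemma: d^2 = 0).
d(df) = 0

Step 1: df = sum_i (∂f/∂x_i) dx_i = (-6*x^2) dx + (0) dy + (0) dz.
Step 2: Apply d again. Using the 1-form formula, the coefficient of dx ∧ dy in d(df) is ∂^2 f/∂x ∂y - ∂^2 f/∂y ∂x = (0) - (0) = 0 (equality of mixed partials for smooth f).
Similarly for dx ∧ dz and dy ∧ dz — all coefficients vanish. So d(df) = 0.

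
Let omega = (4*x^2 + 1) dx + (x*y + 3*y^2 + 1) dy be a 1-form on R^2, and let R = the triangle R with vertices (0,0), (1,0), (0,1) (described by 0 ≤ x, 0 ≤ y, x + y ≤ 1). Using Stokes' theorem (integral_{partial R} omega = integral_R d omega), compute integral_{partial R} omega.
integral_(partial R) omega = 1/6

Stokes: integral_partial_R omega = integral_R d omega with d omega = (∂Q/∂x - ∂P/∂y) dx ∧ dy.
  ∂Q/∂x = y
  ∂P/∂y = 0
  integrand = ∂Q/∂x - ∂P/∂y = y.
Integrating over R: integral_0^1 integral_0^{1-x} (y) dy dx = 1/6.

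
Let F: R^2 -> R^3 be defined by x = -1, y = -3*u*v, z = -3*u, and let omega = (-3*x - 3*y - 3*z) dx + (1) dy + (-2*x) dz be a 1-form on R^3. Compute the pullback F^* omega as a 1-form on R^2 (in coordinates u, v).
F^* omega = (-3*v - 6) du + (-3*u) dv

Using F^*(f dg) = (f ∘ F) d(g ∘ F), substitute each coordinate x_i by F_i(u, v) in f_i, and replace dx_i by d F_i = (∂F_i/∂u) du + (∂F_i/∂v) dv.
  For the x component: f_1(F) = 9*u*v + 9*u + 3; d F_1 = (0) du + (0) dv
  For the y component: f_2(F) = 1; d F_2 = (-3*v) du + (-3*u) dv
  For the z component: f_3(F) = 2; d F_3 = (-3) du + (0) dv
Combining and collecting du, dv coefficients:
  coeff of du: -3*v - 6
  coeff of dv: -3*u
F^* omega = (-3*v - 6) du + (-3*u) dv.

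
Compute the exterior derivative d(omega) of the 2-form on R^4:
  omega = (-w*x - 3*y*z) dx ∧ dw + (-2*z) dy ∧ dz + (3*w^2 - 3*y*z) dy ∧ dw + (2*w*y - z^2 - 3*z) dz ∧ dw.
d(omega) = (3*z) dx ∧ dy ∧ dw + (3*y) dx ∧ dz ∧ dw + (2*w + 3*y) dy ∧ dz ∧ dw

For a 2-form omega = sum_{i<j} g_{ij} dx_i ∧ dx_j, the exterior derivative is
  d(omega) = sum_{i<j} d(g_{ij}) ∧ dx_i ∧ dx_j = sum_{i<j, k} (∂g_{ij}/∂x_k) dx_k ∧ dx_i ∧ dx_j.
Expand each term, using dx_k ∧ dx_i ∧ dx_j = sgn(permutation) dx_{(a)} ∧ dx_{(b)} ∧ dx_{(c)} with (a < b < c) sorted:
  d(-w*x - 3*y*z) includes (∂/∂y)(-w*x - 3*y*z) dy = (-3*z) dy, which multiplied by dx ∧ dw gives (3*z) dx ∧ dy ∧ dw
  d(-w*x - 3*y*z) includes (∂/∂z)(-w*x - 3*y*z) dz = (-3*y) dz, which multiplied by dx ∧ dw gives (3*y) dx ∧ dz ∧ dw
  d(3*w^2 - 3*y*z) includes (∂/∂z)(3*w^2 - 3*y*z) dz = (-3*y) dz, which multiplied by dy ∧ dw gives (3*y) dy ∧ dz ∧ dw
  d(2*w*y - z^2 - 3*z) includes (∂/∂y)(2*w*y - z^2 - 3*z) dy = (2*w) dy, which multiplied by dz ∧ dw gives (2*w) dy ∧ dz ∧ dw
Collecting like 3-forms: d(omega) = (3*z) dx ∧ dy ∧ dw + (3*y) dx ∧ dz ∧ dw + (2*w + 3*y) dy ∧ dz ∧ dw.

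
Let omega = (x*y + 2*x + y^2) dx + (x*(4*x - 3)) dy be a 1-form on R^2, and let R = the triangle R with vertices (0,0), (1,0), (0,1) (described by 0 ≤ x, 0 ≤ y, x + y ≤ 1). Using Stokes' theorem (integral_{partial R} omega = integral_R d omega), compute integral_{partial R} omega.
integral_(partial R) omega = -2/3

Stokes: integral_partial_R omega = integral_R d omega with d omega = (∂Q/∂x - ∂P/∂y) dx ∧ dy.
  ∂Q/∂x = 8*x - 3
  ∂P/∂y = x + 2*y
  integrand = ∂Q/∂x - ∂P/∂y = 7*x - 2*y - 3.
Integrating over R: integral_0^1 integral_0^{1-x} (7*x - 2*y - 3) dy dx = -2/3.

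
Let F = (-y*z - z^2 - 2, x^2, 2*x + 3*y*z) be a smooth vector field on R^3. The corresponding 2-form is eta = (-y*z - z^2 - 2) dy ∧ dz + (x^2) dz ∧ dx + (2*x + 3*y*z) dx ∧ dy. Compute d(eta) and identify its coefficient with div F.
d(eta) = (3*y) dx ∧ dy ∧ dz; div F = 3*y

For a 2-form in R^3 of the form above, applying d gives a 3-form with coefficient ∂P/∂x + ∂Q/∂y + ∂R/∂z:
  ∂P/∂x = 0
  ∂Q/∂y = 0
  ∂R/∂z = 3*y
Sum = 3*y, which is exactly div F.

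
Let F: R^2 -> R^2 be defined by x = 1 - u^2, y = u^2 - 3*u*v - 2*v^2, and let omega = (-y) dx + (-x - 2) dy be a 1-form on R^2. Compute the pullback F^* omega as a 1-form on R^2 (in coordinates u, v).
F^* omega = (4*u^3 - 9*u^2*v - 4*u*v^2 - 6*u + 9*v) du + (-3*u^3 - 4*u^2*v + 9*u + 12*v) dv

Using F^*(f dg) = (f ∘ F) d(g ∘ F), substitute each coordinate x_i by F_i(u, v) in f_i, and replace dx_i by d F_i = (∂F_i/∂u) du + (∂F_i/∂v) dv.
  For the x component: f_1(F) = -u^2 + 3*u*v + 2*v^2; d F_1 = (-2*u) du + (0) dv
  For the y component: f_2(F) = u^2 - 3; d F_2 = (2*u - 3*v) du + (-3*u - 4*v) dv
Combining and collecting du, dv coefficients:
  coeff of du: 4*u^3 - 9*u^2*v - 4*u*v^2 - 6*u + 9*v
  coeff of dv: -3*u^3 - 4*u^2*v + 9*u + 12*v
F^* omega = (4*u^3 - 9*u^2*v - 4*u*v^2 - 6*u + 9*v) du + (-3*u^3 - 4*u^2*v + 9*u + 12*v) dv.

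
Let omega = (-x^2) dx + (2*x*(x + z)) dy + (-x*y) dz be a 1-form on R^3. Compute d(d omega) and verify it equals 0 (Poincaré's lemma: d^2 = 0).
d(d omega) = 0

Step 1: d omega = sum_{i<j} (∂f_j/∂x_i - ∂f_i/∂x_j) dx_i ∧ dx_j:
  coeff of dx ∧ dy: 4*x + 2*z
  coeff of dx ∧ dz: -y
  coeff of dy ∧ dz: -3*x
Step 2: Apply d again to each 2-form coefficient. The only possible 3-form in R^3 is dx ∧ dy ∧ dz, with coefficient
  ∂(coeff of dy∧dz)/∂x - ∂(coeff of dx∧dz)/∂y + ∂(coeff of dx∧dy)/∂z
  = ∂/∂x (-3*x) - ∂/∂y (-y) + ∂/∂z (4*x + 2*z).
Each of these terms simplifies to sums of mixed partials that cancel in pairs. The result is 0 (by equality of mixed partials for smooth functions — Schwarz / Clairaut).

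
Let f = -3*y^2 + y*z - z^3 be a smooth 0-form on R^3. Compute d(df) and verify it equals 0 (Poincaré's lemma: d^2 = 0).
d(df) = 0

Step 1: df = sum_i (∂f/∂x_i) dx_i = (0) dx + (-6*y + z) dy + (y - 3*z^2) dz.
Step 2: Apply d again. Using the 1-form formula, the coefficient of dx ∧ dy in d(df) is ∂^2 f/∂x ∂y - ∂^2 f/∂y ∂x = (0) - (0) = 0 (equality of mixed partials for smooth f).
Similarly for dx ∧ dz and dy ∧ dz — all coefficients vanish. So d(df) = 0.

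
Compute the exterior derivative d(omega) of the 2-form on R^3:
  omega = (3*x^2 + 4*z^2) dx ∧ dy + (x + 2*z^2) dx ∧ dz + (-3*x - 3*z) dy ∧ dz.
d(omega) = (8*z - 3) dx ∧ dy ∧ dz

For a 2-form omega = sum_{i<j} g_{ij} dx_i ∧ dx_j, the exterior derivative is
  d(omega) = sum_{i<j} d(g_{ij}) ∧ dx_i ∧ dx_j = sum_{i<j, k} (∂g_{ij}/∂x_k) dx_k ∧ dx_i ∧ dx_j.
Expand each term, using dx_k ∧ dx_i ∧ dx_j = sgn(permutation) dx_{(a)} ∧ dx_{(b)} ∧ dx_{(c)} with (a < b < c) sorted:
  d(3*x^2 + 4*z^2) includes (∂/∂z)(3*x^2 + 4*z^2) dz = (8*z) dz, which multiplied by dx ∧ dy gives (8*z) dx ∧ dy ∧ dz
  d(-3*x - 3*z) includes (∂/∂x)(-3*x - 3*z) dx = (-3) dx, which multiplied by dy ∧ dz gives (-3) dx ∧ dy ∧ dz
Collecting like 3-forms: d(omega) = (8*z - 3) dx ∧ dy ∧ dz.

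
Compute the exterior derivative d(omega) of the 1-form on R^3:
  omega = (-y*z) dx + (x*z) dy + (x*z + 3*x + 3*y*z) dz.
d(omega) = (2*z) dx ∧ dy + (y + z + 3) dx ∧ dz + (-x + 3*z) dy ∧ dz

For a 1-form omega = sum_i f_i dx_i, the exterior derivative is
  d(omega) = sum_{i < j} (∂f_j/∂x_i - ∂f_i/∂x_j) dx_i ∧ dx_j.
  coefficient of dx ∧ dy: ∂f_2/∂x - ∂f_1/∂y = ∂(x*z)/∂x - ∂(-y*z)/∂y = 2*z
  coefficient of dx ∧ dz: ∂f_3/∂x - ∂f_1/∂z = ∂(x*z + 3*x + 3*y*z)/∂x - ∂(-y*z)/∂z = y + z + 3
  coefficient of dy ∧ dz: ∂f_3/∂y - ∂f_2/∂z = ∂(x*z + 3*x + 3*y*z)/∂y - ∂(x*z)/∂z = -x + 3*z
Assembling: d(omega) = (2*z) dx ∧ dy + (y + z + 3) dx ∧ dz + (-x + 3*z) dy ∧ dz.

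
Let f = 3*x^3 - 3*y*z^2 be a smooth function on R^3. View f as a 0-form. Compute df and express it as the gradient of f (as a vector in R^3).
df = (9*x^2) dx + (-3*z^2) dy + (-6*y*z) dz; grad f = (9*x^2, -3*z^2, -6*y*z)

For a 0-form f, d f = (∂f/∂x) dx + (∂f/∂y) dy + (∂f/∂z) dz. The components of the vector representation are exactly the entries of grad f in Cartesian coordinates:
  ∂f/∂x = 9*x^2
  ∂f/∂y = -3*z^2
  ∂f/∂z = -6*y*z.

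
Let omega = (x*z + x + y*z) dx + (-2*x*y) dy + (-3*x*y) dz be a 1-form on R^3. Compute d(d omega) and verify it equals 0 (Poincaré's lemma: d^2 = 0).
d(d omega) = 0

Step 1: d omega = sum_{i<j} (∂f_j/∂x_i - ∂f_i/∂x_j) dx_i ∧ dx_j:
  coeff of dx ∧ dy: -2*y - z
  coeff of dx ∧ dz: -x - 4*y
  coeff of dy ∧ dz: -3*x
Step 2: Apply d again to each 2-form coefficient. The only possible 3-form in R^3 is dx ∧ dy ∧ dz, with coefficient
  ∂(coeff of dy∧dz)/∂x - ∂(coeff of dx∧dz)/∂y + ∂(coeff of dx∧dy)/∂z
  = ∂/∂x (-3*x) - ∂/∂y (-x - 4*y) + ∂/∂z (-2*y - z).
Each of these terms simplifies to sums of mixed partials that cancel in pairs. The result is 0 (by equality of mixed partials for smooth functions — Schwarz / Clairaut).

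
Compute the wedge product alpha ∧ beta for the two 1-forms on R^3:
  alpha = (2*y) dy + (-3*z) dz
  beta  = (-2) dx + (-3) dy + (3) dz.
alpha ∧ beta = (4*y) dx ∧ dy + (6*y - 9*z) dy ∧ dz + (-6*z) dx ∧ dz

Distribute the wedge, using dx_i ∧ dx_j = -dx_j ∧ dx_i and dx_i ∧ dx_i = 0. For each pair (i, j) with i < j, the coefficient of dx_i ∧ dx_j in alpha ∧ beta is (alpha_i * beta_j - alpha_j * beta_i). Collecting: alpha ∧ beta = (4*y) dx ∧ dy + (6*y - 9*z) dy ∧ dz + (-6*z) dx ∧ dz.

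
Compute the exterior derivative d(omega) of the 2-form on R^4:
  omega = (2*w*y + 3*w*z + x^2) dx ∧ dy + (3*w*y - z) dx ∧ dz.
d(omega) = (2*y + 3*z) dx ∧ dy ∧ dw + (3*y) dx ∧ dz ∧ dw

For a 2-form omega = sum_{i<j} g_{ij} dx_i ∧ dx_j, the exterior derivative is
  d(omega) = sum_{i<j} d(g_{ij}) ∧ dx_i ∧ dx_j = sum_{i<j, k} (∂g_{ij}/∂x_k) dx_k ∧ dx_i ∧ dx_j.
Expand each term, using dx_k ∧ dx_i ∧ dx_j = sgn(permutation) dx_{(a)} ∧ dx_{(b)} ∧ dx_{(c)} with (a < b < c) sorted:
  d(2*w*y + 3*w*z + x^2) includes (∂/∂z)(2*w*y + 3*w*z + x^2) dz = (3*w) dz, which multiplied by dx ∧ dy gives (3*w) dx ∧ dy ∧ dz
  d(2*w*y + 3*w*z + x^2) includes (∂/∂w)(2*w*y + 3*w*z + x^2) dw = (2*y + 3*z) dw, which multiplied by dx ∧ dy gives (2*y + 3*z) dx ∧ dy ∧ dw
  d(3*w*y - z) includes (∂/∂y)(3*w*y - z) dy = (3*w) dy, which multiplied by dx ∧ dz gives (-3*w) dx ∧ dy ∧ dz
  d(3*w*y - z) includes (∂/∂w)(3*w*y - z) dw = (3*y) dw, which multiplied by dx ∧ dz gives (3*y) dx ∧ dz ∧ dw
Collecting like 3-forms: d(omega) = (2*y + 3*z) dx ∧ dy ∧ dw + (3*y) dx ∧ dz ∧ dw.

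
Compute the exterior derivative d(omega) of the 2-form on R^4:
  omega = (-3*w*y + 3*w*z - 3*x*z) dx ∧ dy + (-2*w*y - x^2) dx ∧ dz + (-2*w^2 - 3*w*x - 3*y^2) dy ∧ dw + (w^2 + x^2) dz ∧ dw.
d(omega) = (5*w - 3*x) dx ∧ dy ∧ dz + (-3*w - 3*y + 3*z) dx ∧ dy ∧ dw + (2*x - 2*y) dx ∧ dz ∧ dw

For a 2-form omega = sum_{i<j} g_{ij} dx_i ∧ dx_j, the exterior derivative is
  d(omega) = sum_{i<j} d(g_{ij}) ∧ dx_i ∧ dx_j = sum_{i<j, k} (∂g_{ij}/∂x_k) dx_k ∧ dx_i ∧ dx_j.
Expand each term, using dx_k ∧ dx_i ∧ dx_j = sgn(permutation) dx_{(a)} ∧ dx_{(b)} ∧ dx_{(c)} with (a < b < c) sorted:
  d(-3*w*y + 3*w*z - 3*x*z) includes (∂/∂z)(-3*w*y + 3*w*z - 3*x*z) dz = (3*w - 3*x) dz, which multiplied by dx ∧ dy gives (3*w - 3*x) dx ∧ dy ∧ dz
  d(-3*w*y + 3*w*z - 3*x*z) includes (∂/∂w)(-3*w*y + 3*w*z - 3*x*z) dw = (-3*y + 3*z) dw, which multiplied by dx ∧ dy gives (-3*y + 3*z) dx ∧ dy ∧ dw
  d(-2*w*y - x^2) includes (∂/∂y)(-2*w*y - x^2) dy = (-2*w) dy, which multiplied by dx ∧ dz gives (2*w) dx ∧ dy ∧ dz
  d(-2*w*y - x^2) includes (∂/∂w)(-2*w*y - x^2) dw = (-2*y) dw, which multiplied by dx ∧ dz gives (-2*y) dx ∧ dz ∧ dw
  d(-2*w^2 - 3*w*x - 3*y^2) includes (∂/∂x)(-2*w^2 - 3*w*x - 3*y^2) dx = (-3*w) dx, which multiplied by dy ∧ dw gives (-3*w) dx ∧ dy ∧ dw
  d(w^2 + x^2) includes (∂/∂x)(w^2 + x^2) dx = (2*x) dx, which multiplied by dz ∧ dw gives (2*x) dx ∧ dz ∧ dw
Collecting like 3-forms: d(omega) = (5*w - 3*x) dx ∧ dy ∧ dz + (-3*w - 3*y + 3*z) dx ∧ dy ∧ dw + (2*x - 2*y) dx ∧ dz ∧ dw.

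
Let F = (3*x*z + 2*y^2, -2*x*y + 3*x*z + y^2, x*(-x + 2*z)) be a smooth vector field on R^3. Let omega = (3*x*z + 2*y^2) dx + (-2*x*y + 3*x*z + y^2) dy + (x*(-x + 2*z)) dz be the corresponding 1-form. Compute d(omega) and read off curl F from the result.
d(omega) = (-3*x) dy ∧ dz + (5*x - 2*z) dz ∧ dx + (-6*y + 3*z) dx ∧ dy; curl F = (-3*x, 5*x - 2*z, -6*y + 3*z)

d omega = sum_{i<j} (∂f_j/∂x_i - ∂f_i/∂x_j) dx_i ∧ dx_j. Under the identification (dy ∧ dz, dz ∧ dx, dx ∧ dy) ↔ (e_x, e_y, e_z), the coefficients are exactly the components of curl F. Compute:
  ∂R/∂y - ∂Q/∂z = (0) - (3*x) = -3*x
  ∂P/∂z - ∂R/∂x = (3*x) - (-2*x + 2*z) = 5*x - 2*z
  ∂Q/∂x - ∂P/∂y = (-2*y + 3*z) - (4*y) = -6*y + 3*z.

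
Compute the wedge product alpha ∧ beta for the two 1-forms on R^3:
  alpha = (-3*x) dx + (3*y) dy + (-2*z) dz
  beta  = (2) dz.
alpha ∧ beta = (-6*x) dx ∧ dz + (6*y) dy ∧ dz

Distribute the wedge, using dx_i ∧ dx_j = -dx_j ∧ dx_i and dx_i ∧ dx_i = 0. For each pair (i, j) with i < j, the coefficient of dx_i ∧ dx_j in alpha ∧ beta is (alpha_i * beta_j - alpha_j * beta_i). Collecting: alpha ∧ beta = (-6*x) dx ∧ dz + (6*y) dy ∧ dz.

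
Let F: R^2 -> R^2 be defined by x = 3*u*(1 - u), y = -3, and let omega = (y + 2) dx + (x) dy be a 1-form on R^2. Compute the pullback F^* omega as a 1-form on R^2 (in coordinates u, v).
F^* omega = (6*u - 3) du

Using F^*(f dg) = (f ∘ F) d(g ∘ F), substitute each coordinate x_i by F_i(u, v) in f_i, and replace dx_i by d F_i = (∂F_i/∂u) du + (∂F_i/∂v) dv.
  For the x component: f_1(F) = -1; d F_1 = (3 - 6*u) du + (0) dv
  For the y component: f_2(F) = 3*u*(1 - u); d F_2 = (0) du + (0) dv
Combining and collecting du, dv coefficients:
  coeff of du: 6*u - 3
  coeff of dv: 0
F^* omega = (6*u - 3) du.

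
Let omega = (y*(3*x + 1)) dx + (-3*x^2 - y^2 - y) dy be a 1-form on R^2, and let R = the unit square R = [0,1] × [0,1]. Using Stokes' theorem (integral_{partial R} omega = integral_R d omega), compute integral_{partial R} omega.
integral_(partial R) omega = -11/2

Stokes: integral_partial_R omega = integral_R d omega with d omega = (∂Q/∂x - ∂P/∂y) dx ∧ dy.
  ∂Q/∂x = -6*x
  ∂P/∂y = 3*x + 1
  integrand = ∂Q/∂x - ∂P/∂y = -9*x - 1.
Integrating over R: integral_0^1 integral_0^1 (-9*x - 1) dx dy = -11/2.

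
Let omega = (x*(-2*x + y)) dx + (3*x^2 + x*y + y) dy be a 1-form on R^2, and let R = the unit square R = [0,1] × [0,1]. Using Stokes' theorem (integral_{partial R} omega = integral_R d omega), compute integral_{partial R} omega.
integral_(partial R) omega = 3

Stokes: integral_partial_R omega = integral_R d omega with d omega = (∂Q/∂x - ∂P/∂y) dx ∧ dy.
  ∂Q/∂x = 6*x + y
  ∂P/∂y = x
  integrand = ∂Q/∂x - ∂P/∂y = 5*x + y.
Integrating over R: integral_0^1 integral_0^1 (5*x + y) dx dy = 3.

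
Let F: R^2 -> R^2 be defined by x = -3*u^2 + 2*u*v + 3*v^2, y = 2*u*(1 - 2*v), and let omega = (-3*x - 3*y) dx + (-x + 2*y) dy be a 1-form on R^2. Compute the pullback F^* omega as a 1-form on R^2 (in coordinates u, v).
F^* omega = (-54*u^3 - 30*u^2*v + 42*u^2 + 106*u*v^2 - 48*u*v + 8*u - 6*v^3 - 6*v^2) du + (6*u^3 + 106*u^2*v - 28*u^2 + 30*u*v^2 - 36*u*v - 54*v^3) dv

Using F^*(f dg) = (f ∘ F) d(g ∘ F), substitute each coordinate x_i by F_i(u, v) in f_i, and replace dx_i by d F_i = (∂F_i/∂u) du + (∂F_i/∂v) dv.
  For the x component: f_1(F) = 9*u^2 + 6*u*v - 6*u - 9*v^2; d F_1 = (-6*u + 2*v) du + (2*u + 6*v) dv
  For the y component: f_2(F) = 3*u^2 - 10*u*v + 4*u - 3*v^2; d F_2 = (2 - 4*v) du + (-4*u) dv
Combining and collecting du, dv coefficients:
  coeff of du: -54*u^3 - 30*u^2*v + 42*u^2 + 106*u*v^2 - 48*u*v + 8*u - 6*v^3 - 6*v^2
  coeff of dv: 6*u^3 + 106*u^2*v - 28*u^2 + 30*u*v^2 - 36*u*v - 54*v^3
F^* omega = (-54*u^3 - 30*u^2*v + 42*u^2 + 106*u*v^2 - 48*u*v + 8*u - 6*v^3 - 6*v^2) du + (6*u^3 + 106*u^2*v - 28*u^2 + 30*u*v^2 - 36*u*v - 54*v^3) dv.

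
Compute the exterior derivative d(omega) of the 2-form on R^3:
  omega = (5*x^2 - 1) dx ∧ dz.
d(omega) = 0

For a 2-form omega = sum_{i<j} g_{ij} dx_i ∧ dx_j, the exterior derivative is
  d(omega) = sum_{i<j} d(g_{ij}) ∧ dx_i ∧ dx_j = sum_{i<j, k} (∂g_{ij}/∂x_k) dx_k ∧ dx_i ∧ dx_j.
Expand each term, using dx_k ∧ dx_i ∧ dx_j = sgn(permutation) dx_{(a)} ∧ dx_{(b)} ∧ dx_{(c)} with (a < b < c) sorted:

Collecting like 3-forms: d(omega) = 0.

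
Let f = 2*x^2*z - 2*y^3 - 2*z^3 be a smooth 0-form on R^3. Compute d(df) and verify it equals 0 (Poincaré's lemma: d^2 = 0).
d(df) = 0

Step 1: df = sum_i (∂f/∂x_i) dx_i = (4*x*z) dx + (-6*y^2) dy + (2*x^2 - 6*z^2) dz.
Step 2: Apply d again. Using the 1-form formula, the coefficient of dx ∧ dy in d(df) is ∂^2 f/∂x ∂y - ∂^2 f/∂y ∂x = (0) - (0) = 0 (equality of mixed partials for smooth f).
Similarly for dx ∧ dz and dy ∧ dz — all coefficients vanish. So d(df) = 0.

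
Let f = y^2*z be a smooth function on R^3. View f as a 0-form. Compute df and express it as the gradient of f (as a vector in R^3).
df = (0) dx + (2*y*z) dy + (y^2) dz; grad f = (0, 2*y*z, y^2)

For a 0-form f, d f = (∂f/∂x) dx + (∂f/∂y) dy + (∂f/∂z) dz. The components of the vector representation are exactly the entries of grad f in Cartesian coordinates:
  ∂f/∂x = 0
  ∂f/∂y = 2*y*z
  ∂f/∂z = y^2.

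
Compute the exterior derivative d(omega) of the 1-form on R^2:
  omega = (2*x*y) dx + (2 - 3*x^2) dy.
d(omega) = (-8*x) dx ∧ dy

For a 1-form omega = sum_i f_i dx_i, the exterior derivative is
  d(omega) = sum_{i < j} (∂f_j/∂x_i - ∂f_i/∂x_j) dx_i ∧ dx_j.
  coefficient of dx ∧ dy: ∂f_2/∂x - ∂f_1/∂y = ∂(2 - 3*x^2)/∂x - ∂(2*x*y)/∂y = -8*x
Assembling: d(omega) = (-8*x) dx ∧ dy.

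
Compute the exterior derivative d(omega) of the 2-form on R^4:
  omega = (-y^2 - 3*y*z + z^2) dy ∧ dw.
d(omega) = (3*y - 2*z) dy ∧ dz ∧ dw

For a 2-form omega = sum_{i<j} g_{ij} dx_i ∧ dx_j, the exterior derivative is
  d(omega) = sum_{i<j} d(g_{ij}) ∧ dx_i ∧ dx_j = sum_{i<j, k} (∂g_{ij}/∂x_k) dx_k ∧ dx_i ∧ dx_j.
Expand each term, using dx_k ∧ dx_i ∧ dx_j = sgn(permutation) dx_{(a)} ∧ dx_{(b)} ∧ dx_{(c)} with (a < b < c) sorted:
  d(-y^2 - 3*y*z + z^2) includes (∂/∂z)(-y^2 - 3*y*z + z^2) dz = (-3*y + 2*z) dz, which multiplied by dy ∧ dw gives (3*y - 2*z) dy ∧ dz ∧ dw
Collecting like 3-forms: d(omega) = (3*y - 2*z) dy ∧ dz ∧ dw.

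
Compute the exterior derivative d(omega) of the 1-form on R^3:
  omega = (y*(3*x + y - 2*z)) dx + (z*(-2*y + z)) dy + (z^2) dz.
d(omega) = (-3*x - 2*y + 2*z) dx ∧ dy + (2*y) dx ∧ dz + (2*y - 2*z) dy ∧ dz

For a 1-form omega = sum_i f_i dx_i, the exterior derivative is
  d(omega) = sum_{i < j} (∂f_j/∂x_i - ∂f_i/∂x_j) dx_i ∧ dx_j.
  coefficient of dx ∧ dy: ∂f_2/∂x - ∂f_1/∂y = ∂(z*(-2*y + z))/∂x - ∂(y*(3*x + y - 2*z))/∂y = -3*x - 2*y + 2*z
  coefficient of dx ∧ dz: ∂f_3/∂x - ∂f_1/∂z = ∂(z^2)/∂x - ∂(y*(3*x + y - 2*z))/∂z = 2*y
  coefficient of dy ∧ dz: ∂f_3/∂y - ∂f_2/∂z = ∂(z^2)/∂y - ∂(z*(-2*y + z))/∂z = 2*y - 2*z
Assembling: d(omega) = (-3*x - 2*y + 2*z) dx ∧ dy + (2*y) dx ∧ dz + (2*y - 2*z) dy ∧ dz.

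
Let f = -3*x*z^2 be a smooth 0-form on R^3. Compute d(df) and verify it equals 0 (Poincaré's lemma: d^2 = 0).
d(df) = 0

Step 1: df = sum_i (∂f/∂x_i) dx_i = (-3*z^2) dx + (0) dy + (-6*x*z) dz.
Step 2: Apply d again. Using the 1-form formula, the coefficient of dx ∧ dy in d(df) is ∂^2 f/∂x ∂y - ∂^2 f/∂y ∂x = (0) - (0) = 0 (equality of mixed partials for smooth f).
Similarly for dx ∧ dz and dy ∧ dz — all coefficients vanish. So d(df) = 0.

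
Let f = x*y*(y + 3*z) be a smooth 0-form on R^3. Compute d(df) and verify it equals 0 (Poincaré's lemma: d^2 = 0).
d(df) = 0

Step 1: df = sum_i (∂f/∂x_i) dx_i = (y*(y + 3*z)) dx + (x*(2*y + 3*z)) dy + (3*x*y) dz.
Step 2: Apply d again. Using the 1-form formula, the coefficient of dx ∧ dy in d(df) is ∂^2 f/∂x ∂y - ∂^2 f/∂y ∂x = (2*y + 3*z) - (2*y + 3*z) = 0 (equality of mixed partials for smooth f).
Similarly for dx ∧ dz and dy ∧ dz — all coefficients vanish. So d(df) = 0.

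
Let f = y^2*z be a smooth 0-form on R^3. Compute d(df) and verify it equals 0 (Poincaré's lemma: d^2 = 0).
d(df) = 0

Step 1: df = sum_i (∂f/∂x_i) dx_i = (0) dx + (2*y*z) dy + (y^2) dz.
Step 2: Apply d again. Using the 1-form formula, the coefficient of dx ∧ dy in d(df) is ∂^2 f/∂x ∂y - ∂^2 f/∂y ∂x = (0) - (0) = 0 (equality of mixed partials for smooth f).
Similarly for dx ∧ dz and dy ∧ dz — all coefficients vanish. So d(df) = 0.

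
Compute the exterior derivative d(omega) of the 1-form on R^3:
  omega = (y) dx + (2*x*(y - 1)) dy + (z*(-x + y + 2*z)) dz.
d(omega) = (2*y - 3) dx ∧ dy + (-z) dx ∧ dz + (z) dy ∧ dz

For a 1-form omega = sum_i f_i dx_i, the exterior derivative is
  d(omega) = sum_{i < j} (∂f_j/∂x_i - ∂f_i/∂x_j) dx_i ∧ dx_j.
  coefficient of dx ∧ dy: ∂f_2/∂x - ∂f_1/∂y = ∂(2*x*(y - 1))/∂x - ∂(y)/∂y = 2*y - 3
  coefficient of dx ∧ dz: ∂f_3/∂x - ∂f_1/∂z = ∂(z*(-x + y + 2*z))/∂x - ∂(y)/∂z = -z
  coefficient of dy ∧ dz: ∂f_3/∂y - ∂f_2/∂z = ∂(z*(-x + y + 2*z))/∂y - ∂(2*x*(y - 1))/∂z = z
Assembling: d(omega) = (2*y - 3) dx ∧ dy + (-z) dx ∧ dz + (z) dy ∧ dz.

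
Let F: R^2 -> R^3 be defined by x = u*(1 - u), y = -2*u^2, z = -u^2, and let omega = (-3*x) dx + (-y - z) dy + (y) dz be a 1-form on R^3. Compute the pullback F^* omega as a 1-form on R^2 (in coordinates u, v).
F^* omega = (u*(-14*u^2 + 9*u - 3)) du

Using F^*(f dg) = (f ∘ F) d(g ∘ F), substitute each coordinate x_i by F_i(u, v) in f_i, and replace dx_i by d F_i = (∂F_i/∂u) du + (∂F_i/∂v) dv.
  For the x component: f_1(F) = 3*u*(u - 1); d F_1 = (1 - 2*u) du + (0) dv
  For the y component: f_2(F) = 3*u^2; d F_2 = (-4*u) du + (0) dv
  For the z component: f_3(F) = -2*u^2; d F_3 = (-2*u) du + (0) dv
Combining and collecting du, dv coefficients:
  coeff of du: u*(-14*u^2 + 9*u - 3)
  coeff of dv: 0
F^* omega = (u*(-14*u^2 + 9*u - 3)) du.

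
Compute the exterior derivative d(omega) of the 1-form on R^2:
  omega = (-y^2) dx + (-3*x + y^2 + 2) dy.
d(omega) = (2*y - 3) dx ∧ dy

For a 1-form omega = sum_i f_i dx_i, the exterior derivative is
  d(omega) = sum_{i < j} (∂f_j/∂x_i - ∂f_i/∂x_j) dx_i ∧ dx_j.
  coefficient of dx ∧ dy: ∂f_2/∂x - ∂f_1/∂y = ∂(-3*x + y^2 + 2)/∂x - ∂(-y^2)/∂y = 2*y - 3
Assembling: d(omega) = (2*y - 3) dx ∧ dy.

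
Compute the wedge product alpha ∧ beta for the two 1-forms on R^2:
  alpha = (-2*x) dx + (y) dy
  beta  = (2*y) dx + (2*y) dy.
alpha ∧ beta = (-2*y*(2*x + y)) dx ∧ dy

Distribute the wedge, using dx_i ∧ dx_j = -dx_j ∧ dx_i and dx_i ∧ dx_i = 0. For each pair (i, j) with i < j, the coefficient of dx_i ∧ dx_j in alpha ∧ beta is (alpha_i * beta_j - alpha_j * beta_i). Collecting: alpha ∧ beta = (-2*y*(2*x + y)) dx ∧ dy.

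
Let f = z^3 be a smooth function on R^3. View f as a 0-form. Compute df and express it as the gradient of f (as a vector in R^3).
df = (0) dx + (0) dy + (3*z^2) dz; grad f = (0, 0, 3*z^2)

For a 0-form f, d f = (∂f/∂x) dx + (∂f/∂y) dy + (∂f/∂z) dz. The components of the vector representation are exactly the entries of grad f in Cartesian coordinates:
  ∂f/∂x = 0
  ∂f/∂y = 0
  ∂f/∂z = 3*z^2.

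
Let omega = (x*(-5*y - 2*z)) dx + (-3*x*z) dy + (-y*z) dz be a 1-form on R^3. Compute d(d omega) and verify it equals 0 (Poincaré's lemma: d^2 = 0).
d(d omega) = 0

Step 1: d omega = sum_{i<j} (∂f_j/∂x_i - ∂f_i/∂x_j) dx_i ∧ dx_j:
  coeff of dx ∧ dy: 5*x - 3*z
  coeff of dx ∧ dz: 2*x
  coeff of dy ∧ dz: 3*x - z
Step 2: Apply d again to each 2-form coefficient. The only possible 3-form in R^3 is dx ∧ dy ∧ dz, with coefficient
  ∂(coeff of dy∧dz)/∂x - ∂(coeff of dx∧dz)/∂y + ∂(coeff of dx∧dy)/∂z
  = ∂/∂x (3*x - z) - ∂/∂y (2*x) + ∂/∂z (5*x - 3*z).
Each of these terms simplifies to sums of mixed partials that cancel in pairs. The result is 0 (by equality of mixed partials for smooth functions — Schwarz / Clairaut).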